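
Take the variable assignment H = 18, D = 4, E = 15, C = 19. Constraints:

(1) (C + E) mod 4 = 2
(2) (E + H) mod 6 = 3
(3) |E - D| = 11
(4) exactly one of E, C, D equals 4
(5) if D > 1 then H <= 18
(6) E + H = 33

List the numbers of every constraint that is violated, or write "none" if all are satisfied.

No violations.

(1) C + E = 34; 34 mod 4 = 2 — satisfied.
(2) E + H = 33; 33 mod 6 = 3 — satisfied.
(3) |15 - 4| = 11 — satisfied.
(4) E=15, C=19, D=4; 1 of them equals 4 — satisfied.
(5) D = 4 > 1, so we need H ≤ 18; H = 18 ≤ 18 — satisfied.
(6) E + H = 15 + 18 = 33 — satisfied.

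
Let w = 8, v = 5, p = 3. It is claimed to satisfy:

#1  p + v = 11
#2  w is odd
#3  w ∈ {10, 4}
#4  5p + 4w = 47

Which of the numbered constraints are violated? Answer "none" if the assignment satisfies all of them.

Violated: 1, 2, and 3.

#1 p + v = 3 + 5 = 8, not 11 — does not hold.
#2 w = 8 is even — does not hold.
#3 w = 8 is not in {10, 4} — does not hold.
#4 5p + 4w = 5(3) + 4(8) = 47 — holds.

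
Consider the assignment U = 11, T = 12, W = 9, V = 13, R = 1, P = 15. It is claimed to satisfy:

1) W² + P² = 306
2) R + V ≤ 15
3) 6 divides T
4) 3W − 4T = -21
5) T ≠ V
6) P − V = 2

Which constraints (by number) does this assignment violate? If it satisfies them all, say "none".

Yes — all constraints hold.

1) W² + P² = 9² + 15² = 81 + 225 = 306  ✔
2) R + V = 1 + 13 = 14; 14 ≤ 15  ✔
3) 12 / 6 = 2, so 6 divides 12  ✔
4) 3W − 4T = 3(9) − 4(12) = -21  ✔
5) T = 12, V = 13; distinct  ✔
6) P − V = 15 − 13 = 2  ✔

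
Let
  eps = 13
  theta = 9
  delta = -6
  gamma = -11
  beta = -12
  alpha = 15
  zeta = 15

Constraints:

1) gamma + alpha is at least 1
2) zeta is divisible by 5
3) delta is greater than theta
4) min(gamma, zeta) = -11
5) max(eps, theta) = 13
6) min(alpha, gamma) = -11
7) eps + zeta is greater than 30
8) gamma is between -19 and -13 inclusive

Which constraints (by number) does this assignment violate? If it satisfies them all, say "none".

1) gamma + alpha = -11 + 15 = 4; 4 ≥ 1  holds
2) 15 / 5 = 3, so 5 divides 15  holds
3) delta = -6, theta = 9; -6 ≤ 9 (want >)  fails
4) min(-11, 15) = -11  holds
5) max(13, 9) = 13  holds
6) min(15, -11) = -11  holds
7) eps + zeta = 13 + 15 = 28; 28 ≤ 30, bound 30 not met  fails
8) gamma = -11 is outside [-19, -13]  fails

Constraints 3, 7, and 8 do not hold.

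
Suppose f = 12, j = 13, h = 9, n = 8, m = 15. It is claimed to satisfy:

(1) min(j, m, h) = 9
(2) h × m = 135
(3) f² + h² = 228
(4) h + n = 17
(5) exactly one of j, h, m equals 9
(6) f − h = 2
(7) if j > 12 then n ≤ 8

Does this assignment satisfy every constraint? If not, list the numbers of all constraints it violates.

(1) min(13, 15, 9) = 9 — OK.
(2) h × m = 9 × 15 = 135 — OK.
(3) f² + h² = 12² + 9² = 144 + 81 = 225, not 228 — violated.
(4) h + n = 9 + 8 = 17 — OK.
(5) j=13, h=9, m=15; 1 of them equals 9 — OK.
(6) f − h = 12 − 9 = 3, not 2 — violated.
(7) j = 13 > 12, so we need n ≤ 8; n = 8 ≤ 8 — OK.

Constraints 3 and 6 are violated.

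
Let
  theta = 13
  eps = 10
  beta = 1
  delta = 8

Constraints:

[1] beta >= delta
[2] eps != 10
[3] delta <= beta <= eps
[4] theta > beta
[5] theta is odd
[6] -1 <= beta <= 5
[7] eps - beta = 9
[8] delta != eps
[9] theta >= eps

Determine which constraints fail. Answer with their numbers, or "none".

[1] beta = 1, delta = 8; 1 < 8 (want ≥) — violated.
[2] eps = 10, but 10 is required to differ — violated.
[3] values 8, 1, 10; delta = 8 is not <= beta = 1 — violated.
[4] theta = 13, beta = 1; 13 > 1 — satisfied.
[5] theta = 13 is odd — satisfied.
[6] beta = 1 lies in [-1, 5] — satisfied.
[7] eps - beta = 10 - 1 = 9 — satisfied.
[8] delta = 8, eps = 10; distinct — satisfied.
[9] theta = 13, eps = 10; 13 ≥ 10 — satisfied.

Constraints 1, 2, and 3 are violated.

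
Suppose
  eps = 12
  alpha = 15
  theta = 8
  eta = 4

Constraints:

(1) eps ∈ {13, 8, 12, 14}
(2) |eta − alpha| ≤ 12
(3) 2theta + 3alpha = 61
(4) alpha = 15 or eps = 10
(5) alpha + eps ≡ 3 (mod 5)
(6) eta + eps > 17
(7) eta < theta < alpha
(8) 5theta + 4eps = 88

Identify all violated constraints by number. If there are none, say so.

(1) eps = 12 is in {13, 8, 12, 14}  yes
(2) |4 − 15| = 11; 11 ≤ 12  yes
(3) 2theta + 3alpha = 2(8) + 3(15) = 61  yes
(4) alpha = 15 = 15 (first disjunct)  yes
(5) alpha + eps = 27; 27 mod 5 = 2, not 3  no
(6) eta + eps = 4 + 12 = 16; 16 ≤ 17, bound 17 not met  no
(7) values 4 < 8 < 15  yes
(8) 5theta + 4eps = 5(8) + 4(12) = 88  yes

No — constraints 5 and 6 are not satisfied.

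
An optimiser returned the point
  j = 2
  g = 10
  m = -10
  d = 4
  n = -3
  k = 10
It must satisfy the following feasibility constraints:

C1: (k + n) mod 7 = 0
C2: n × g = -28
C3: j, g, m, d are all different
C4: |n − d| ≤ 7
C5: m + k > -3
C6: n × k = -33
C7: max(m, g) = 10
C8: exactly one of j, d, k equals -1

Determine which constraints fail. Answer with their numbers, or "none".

C1: k + n = 7; 7 mod 7 = 0 — OK.
C2: n × g = -3 × 10 = -30, not -28 — violated.
C3: values 2, 10, -10, 4 are pairwise distinct — OK.
C4: |-3 − 4| = 7; 7 ≤ 7 — OK.
C5: m + k = -10 + 10 = 0; 0 > -3 — OK.
C6: n × k = -3 × 10 = -30, not -33 — violated.
C7: max(-10, 10) = 10 — OK.
C8: j=2, d=4, k=10; 0 of them equal -1, not exactly one — violated.

The assignment fails constraints 2, 6, and 8.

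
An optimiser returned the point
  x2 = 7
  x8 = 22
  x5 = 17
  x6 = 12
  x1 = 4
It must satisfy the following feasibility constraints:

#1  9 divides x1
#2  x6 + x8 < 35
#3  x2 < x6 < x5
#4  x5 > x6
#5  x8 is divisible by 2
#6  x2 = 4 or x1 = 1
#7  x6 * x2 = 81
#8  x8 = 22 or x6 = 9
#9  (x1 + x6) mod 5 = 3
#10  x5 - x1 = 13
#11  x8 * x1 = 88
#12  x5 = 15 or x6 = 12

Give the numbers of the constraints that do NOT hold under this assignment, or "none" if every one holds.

#1 4 = 9*0 + 4, so 9 does not divide 4 — violated.
#2 x6 + x8 = 12 + 22 = 34; 34 < 35 — satisfied.
#3 values 7 < 12 < 17 — satisfied.
#4 x5 = 17, x6 = 12; 17 > 12 — satisfied.
#5 22 / 2 = 11, so 2 divides 22 — satisfied.
#6 x2 = 7 ≠ 4 and x1 = 4 ≠ 1; both disjuncts false — violated.
#7 x6 * x2 = 12 * 7 = 84, not 81 — violated.
#8 x8 = 22 = 22 (first disjunct) — satisfied.
#9 x1 + x6 = 16; 16 mod 5 = 1, not 3 — violated.
#10 x5 - x1 = 17 - 4 = 13 — satisfied.
#11 x8 * x1 = 22 * 4 = 88 — satisfied.
#12 x5 = 17 ≠ 15, but x6 = 12 = 12 (second disjunct) — satisfied.

Constraints 1, 6, 7, and 9 are violated.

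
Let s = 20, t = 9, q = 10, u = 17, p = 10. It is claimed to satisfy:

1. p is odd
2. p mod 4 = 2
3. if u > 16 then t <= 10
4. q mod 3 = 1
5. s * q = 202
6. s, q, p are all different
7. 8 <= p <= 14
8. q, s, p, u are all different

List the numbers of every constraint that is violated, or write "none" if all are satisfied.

1. p = 10 is even — does not hold.
2. 10 mod 4 = 2 — holds.
3. u = 17 > 16, so we need t ≤ 10; t = 9 ≤ 10 — holds.
4. 10 mod 3 = 1 — holds.
5. s * q = 20 * 10 = 200, not 202 — does not hold.
6. q = p = 10, not all different — does not hold.
7. p = 10 lies in [8, 14] — holds.
8. q = p = 10, not all different — does not hold.

Constraints 1, 5, 6, and 8 do not hold.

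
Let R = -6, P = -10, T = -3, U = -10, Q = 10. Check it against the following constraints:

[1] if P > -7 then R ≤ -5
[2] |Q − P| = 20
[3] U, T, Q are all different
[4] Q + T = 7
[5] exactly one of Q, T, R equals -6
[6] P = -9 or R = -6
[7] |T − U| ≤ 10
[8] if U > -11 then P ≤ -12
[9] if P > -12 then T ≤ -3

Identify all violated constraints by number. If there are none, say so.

[1] P = -10, not > -7; antecedent false, conditional vacuously true  ✔
[2] |10 − (-10)| = 20  ✔
[3] values -10, -3, 10 are pairwise distinct  ✔
[4] Q + T = 10 + (-3) = 7  ✔
[5] Q=10, T=-3, R=-6; 1 of them equals -6  ✔
[6] P = -10 ≠ -9, but R = -6 = -6 (second disjunct)  ✔
[7] |-3 − (-10)| = 7; 7 ≤ 10  ✔
[8] U = -10 > -11, so we need P ≤ -12; but P = -10 > -12  ✘
[9] P = -10 > -12, so we need T ≤ -3; T = -3 ≤ -3  ✔

Violated: 8.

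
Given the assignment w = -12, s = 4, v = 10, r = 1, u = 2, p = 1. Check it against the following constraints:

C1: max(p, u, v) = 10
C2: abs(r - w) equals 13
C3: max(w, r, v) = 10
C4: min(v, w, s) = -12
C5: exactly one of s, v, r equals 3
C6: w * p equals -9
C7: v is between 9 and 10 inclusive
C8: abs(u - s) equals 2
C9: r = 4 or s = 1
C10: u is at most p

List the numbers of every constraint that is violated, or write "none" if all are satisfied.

C1: max(1, 2, 10) = 10 — holds.
C2: abs(1 - (-12)) = 13 — holds.
C3: max(-12, 1, 10) = 10 — holds.
C4: min(10, -12, 4) = -12 — holds.
C5: s=4, v=10, r=1; 0 of them equal 3, not exactly one — does not hold.
C6: w * p = -12 * 1 = -12, not -9 — does not hold.
C7: v = 10 lies in [9, 10] — holds.
C8: abs(2 - 4) = 2 — holds.
C9: r = 1 ≠ 4 and s = 4 ≠ 1; both disjuncts false — does not hold.
C10: u = 2, p = 1; 2 > 1 (want ≤) — does not hold.

Constraints 5, 6, 9, 10 do not hold.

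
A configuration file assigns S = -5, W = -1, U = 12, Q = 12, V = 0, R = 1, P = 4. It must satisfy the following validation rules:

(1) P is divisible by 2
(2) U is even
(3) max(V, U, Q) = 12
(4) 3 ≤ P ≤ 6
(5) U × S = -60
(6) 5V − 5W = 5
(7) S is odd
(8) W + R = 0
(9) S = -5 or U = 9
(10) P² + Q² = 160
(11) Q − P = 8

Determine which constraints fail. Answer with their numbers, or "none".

Yes — all constraints hold.

(1) 4 / 2 = 2, so 2 divides 4  ✓
(2) U = 12 is even  ✓
(3) max(0, 12, 12) = 12  ✓
(4) P = 4 lies in [3, 6]  ✓
(5) U × S = 12 × (-5) = -60  ✓
(6) 5V − 5W = 5(0) − 5(-1) = 5  ✓
(7) S = -5 is odd  ✓
(8) W + R = -1 + 1 = 0  ✓
(9) S = -5 = -5 (first disjunct)  ✓
(10) P² + Q² = 4² + 12² = 16 + 144 = 160  ✓
(11) Q − P = 12 − 4 = 8  ✓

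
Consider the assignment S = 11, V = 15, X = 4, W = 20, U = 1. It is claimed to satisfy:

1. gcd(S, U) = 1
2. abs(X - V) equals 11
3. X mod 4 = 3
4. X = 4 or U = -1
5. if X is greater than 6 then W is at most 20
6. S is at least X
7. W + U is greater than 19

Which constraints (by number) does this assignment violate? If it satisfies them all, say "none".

1. gcd(11, 1) = 1  OK
2. abs(4 - 15) = 11  OK
3. 4 mod 4 = 0, not 3  FAIL
4. X = 4 = 4 (first disjunct)  OK
5. X = 4, not > 6; antecedent false, conditional vacuously true  OK
6. S = 11, X = 4; 11 ≥ 4  OK
7. W + U = 20 + 1 = 21; 21 > 19  OK

Constraint 3 does not hold.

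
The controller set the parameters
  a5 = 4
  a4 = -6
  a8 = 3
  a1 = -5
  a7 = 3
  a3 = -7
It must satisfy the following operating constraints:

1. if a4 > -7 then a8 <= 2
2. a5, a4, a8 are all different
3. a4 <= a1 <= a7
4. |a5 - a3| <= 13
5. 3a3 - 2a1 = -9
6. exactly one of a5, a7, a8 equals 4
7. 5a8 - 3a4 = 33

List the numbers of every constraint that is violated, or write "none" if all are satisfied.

1. a4 = -6 > -7, so we need a8 ≤ 2; but a8 = 3 > 2  ✗
2. values 4, -6, 3 are pairwise distinct  ✓
3. values -6 <= -5 <= 3  ✓
4. |4 - (-7)| = 11; 11 ≤ 13  ✓
5. 3a3 - 2a1 = 3(-7) - 2(-5) = -11, not -9  ✗
6. a5=4, a7=3, a8=3; 1 of them equals 4  ✓
7. 5a8 - 3a4 = 5(3) - 3(-6) = 33  ✓

No — constraints 1, 5 are not satisfied.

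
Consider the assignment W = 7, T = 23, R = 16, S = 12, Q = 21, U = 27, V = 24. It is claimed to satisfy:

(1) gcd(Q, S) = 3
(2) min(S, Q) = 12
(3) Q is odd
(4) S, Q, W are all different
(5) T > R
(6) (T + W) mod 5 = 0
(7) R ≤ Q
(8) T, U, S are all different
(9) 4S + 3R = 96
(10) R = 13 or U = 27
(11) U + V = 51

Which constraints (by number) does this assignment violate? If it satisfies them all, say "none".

No violations.

(1) gcd(21, 12) = 3 — holds.
(2) min(12, 21) = 12 — holds.
(3) Q = 21 is odd — holds.
(4) values 12, 21, 7 are pairwise distinct — holds.
(5) T = 23, R = 16; 23 > 16 — holds.
(6) T + W = 30; 30 mod 5 = 0 — holds.
(7) R = 16, Q = 21; 16 ≤ 21 — holds.
(8) values 23, 27, 12 are pairwise distinct — holds.
(9) 4S + 3R = 4(12) + 3(16) = 96 — holds.
(10) R = 16 ≠ 13, but U = 27 = 27 (second disjunct) — holds.
(11) U + V = 27 + 24 = 51 — holds.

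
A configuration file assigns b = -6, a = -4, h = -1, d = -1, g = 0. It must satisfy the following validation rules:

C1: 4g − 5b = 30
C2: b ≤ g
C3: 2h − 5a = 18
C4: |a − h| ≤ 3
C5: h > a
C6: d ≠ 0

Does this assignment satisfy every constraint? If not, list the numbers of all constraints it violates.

C1: 4g − 5b = 4(0) − 5(-6) = 30  holds
C2: b = -6, g = 0; -6 ≤ 0  holds
C3: 2h − 5a = 2(-1) − 5(-4) = 18  holds
C4: |-4 − (-1)| = 3; 3 ≤ 3  holds
C5: h = -1, a = -4; -1 > -4  holds
C6: d = -1, and -1 ≠ 0  holds

The assignment satisfies every constraint.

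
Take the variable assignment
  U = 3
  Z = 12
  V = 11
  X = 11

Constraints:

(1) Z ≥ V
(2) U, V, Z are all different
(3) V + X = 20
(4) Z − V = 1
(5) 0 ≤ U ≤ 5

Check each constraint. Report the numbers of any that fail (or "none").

No — constraint 3 is not satisfied.

(1) Z = 12, V = 11; 12 ≥ 11  ✓
(2) values 3, 11, 12 are pairwise distinct  ✓
(3) V + X = 11 + 11 = 22, not 20  ✗
(4) Z − V = 12 − 11 = 1  ✓
(5) U = 3 lies in [0, 5]  ✓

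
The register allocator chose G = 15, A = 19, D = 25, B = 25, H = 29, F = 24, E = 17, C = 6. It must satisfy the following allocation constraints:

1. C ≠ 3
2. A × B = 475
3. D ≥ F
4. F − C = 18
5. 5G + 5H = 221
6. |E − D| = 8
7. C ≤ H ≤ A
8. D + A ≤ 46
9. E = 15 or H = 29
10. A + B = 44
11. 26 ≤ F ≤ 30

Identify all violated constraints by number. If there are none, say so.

1. C = 6, and 6 ≠ 3  true
2. A × B = 19 × 25 = 475  true
3. D = 25, F = 24; 25 ≥ 24  true
4. F − C = 24 − 6 = 18  true
5. 5G + 5H = 5(15) + 5(29) = 220, not 221  false
6. |17 − 25| = 8  true
7. values 6, 29, 19; H = 29 is not ≤ A = 19  false
8. D + A = 25 + 19 = 44; 44 ≤ 46  true
9. E = 17 ≠ 15, but H = 29 = 29 (second disjunct)  true
10. A + B = 19 + 25 = 44  true
11. F = 24 is outside [26, 30]  false

Constraints 5, 7, 11 are violated.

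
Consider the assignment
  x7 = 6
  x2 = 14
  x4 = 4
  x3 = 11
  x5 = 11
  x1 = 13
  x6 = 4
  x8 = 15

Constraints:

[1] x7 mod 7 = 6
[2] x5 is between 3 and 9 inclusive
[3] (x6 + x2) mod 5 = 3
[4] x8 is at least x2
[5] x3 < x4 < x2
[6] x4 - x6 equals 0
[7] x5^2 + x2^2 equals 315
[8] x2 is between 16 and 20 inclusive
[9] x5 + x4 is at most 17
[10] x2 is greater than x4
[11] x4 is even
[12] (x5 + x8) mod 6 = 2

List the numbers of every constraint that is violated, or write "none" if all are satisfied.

The assignment fails constraints 2, 5, 7, and 8.

[1] 6 mod 7 = 6  OK
[2] x5 = 11 is outside [3, 9]  FAIL
[3] x6 + x2 = 18; 18 mod 5 = 3  OK
[4] x8 = 15, x2 = 14; 15 ≥ 14  OK
[5] values 11, 4, 14; x3 = 11 is not < x4 = 4  FAIL
[6] x4 - x6 = 4 - 4 = 0  OK
[7] x5^2 + x2^2 = 11^2 + 14^2 = 121 + 196 = 317, not 315  FAIL
[8] x2 = 14 is outside [16, 20]  FAIL
[9] x5 + x4 = 11 + 4 = 15; 15 ≤ 17  OK
[10] x2 = 14, x4 = 4; 14 > 4  OK
[11] x4 = 4 is even  OK
[12] x5 + x8 = 26; 26 mod 6 = 2  OK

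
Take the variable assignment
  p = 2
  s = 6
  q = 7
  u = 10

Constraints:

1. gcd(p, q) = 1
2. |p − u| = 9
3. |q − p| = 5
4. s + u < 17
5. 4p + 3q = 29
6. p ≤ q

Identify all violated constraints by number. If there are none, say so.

Constraint 2 does not hold.

1. gcd(2, 7) = 1 — holds.
2. |2 − 10| = 8, not 9 — fails.
3. |7 − 2| = 5 — holds.
4. s + u = 6 + 10 = 16; 16 < 17 — holds.
5. 4p + 3q = 4(2) + 3(7) = 29 — holds.
6. p = 2, q = 7; 2 ≤ 7 — holds.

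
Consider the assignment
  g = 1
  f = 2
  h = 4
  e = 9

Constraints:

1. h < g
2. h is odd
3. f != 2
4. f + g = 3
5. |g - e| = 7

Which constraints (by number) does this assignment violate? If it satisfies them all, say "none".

Violated: 1, 2, 3, and 5.

1. h = 4, g = 1; 4 ≥ 1 (want <) — violated.
2. h = 4 is even — violated.
3. f = 2, but 2 is required to differ — violated.
4. f + g = 2 + 1 = 3 — satisfied.
5. |1 - 9| = 8, not 7 — violated.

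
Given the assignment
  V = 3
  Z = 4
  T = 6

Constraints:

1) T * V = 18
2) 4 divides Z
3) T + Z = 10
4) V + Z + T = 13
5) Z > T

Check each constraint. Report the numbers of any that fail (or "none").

1) T * V = 6 * 3 = 18  true
2) 4 / 4 = 1, so 4 divides 4  true
3) T + Z = 6 + 4 = 10  true
4) V + Z + T = 3 + 4 + 6 = 13  true
5) Z = 4, T = 6; 4 ≤ 6 (want >)  false

No — constraint 5 is not satisfied.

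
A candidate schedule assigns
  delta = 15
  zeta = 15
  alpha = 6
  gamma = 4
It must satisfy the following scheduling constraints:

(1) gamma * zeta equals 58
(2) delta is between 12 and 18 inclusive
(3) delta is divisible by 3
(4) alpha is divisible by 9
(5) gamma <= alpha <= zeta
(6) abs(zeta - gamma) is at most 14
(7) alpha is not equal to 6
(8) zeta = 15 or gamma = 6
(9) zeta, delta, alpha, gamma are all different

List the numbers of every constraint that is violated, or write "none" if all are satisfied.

The assignment fails constraints 1, 4, 7, and 9.

(1) gamma * zeta = 4 * 15 = 60, not 58 — violated.
(2) delta = 15 lies in [12, 18] — OK.
(3) 15 / 3 = 5, so 3 divides 15 — OK.
(4) 6 = 9*0 + 6, so 9 does not divide 6 — violated.
(5) values 4 <= 6 <= 15 — OK.
(6) abs(15 - 4) = 11; 11 ≤ 14 — OK.
(7) alpha = 6, but 6 is required to differ — violated.
(8) zeta = 15 = 15 (first disjunct) — OK.
(9) zeta = delta = 15, not all different — violated.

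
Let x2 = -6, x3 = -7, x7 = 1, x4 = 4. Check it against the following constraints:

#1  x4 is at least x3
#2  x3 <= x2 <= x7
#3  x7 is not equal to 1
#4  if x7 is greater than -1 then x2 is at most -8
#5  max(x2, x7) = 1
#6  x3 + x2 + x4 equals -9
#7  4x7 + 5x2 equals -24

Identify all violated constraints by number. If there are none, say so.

#1 x4 = 4, x3 = -7; 4 ≥ -7  ✔
#2 values -7 <= -6 <= 1  ✔
#3 x7 = 1, but 1 is required to differ  ✘
#4 x7 = 1 > -1, so we need x2 ≤ -8; but x2 = -6 > -8  ✘
#5 max(-6, 1) = 1  ✔
#6 x3 + x2 + x4 = -7 + (-6) + 4 = -9  ✔
#7 4x7 + 5x2 = 4(1) + 5(-6) = -26, not -24  ✘

Violated: 3, 4, and 7.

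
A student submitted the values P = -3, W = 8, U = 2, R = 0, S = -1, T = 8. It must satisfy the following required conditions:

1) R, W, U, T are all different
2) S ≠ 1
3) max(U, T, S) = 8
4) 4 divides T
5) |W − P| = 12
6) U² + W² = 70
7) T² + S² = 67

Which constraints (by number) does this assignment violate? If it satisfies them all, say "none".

1) W = T = 8, not all different  FAIL
2) S = -1, and -1 ≠ 1  OK
3) max(2, 8, -1) = 8  OK
4) 8 / 4 = 2, so 4 divides 8  OK
5) |8 − (-3)| = 11, not 12  FAIL
6) U² + W² = 2² + 8² = 4 + 64 = 68, not 70  FAIL
7) T² + S² = 8² + (-1)² = 64 + 1 = 65, not 67  FAIL

The assignment fails constraints 1, 5, 6, 7.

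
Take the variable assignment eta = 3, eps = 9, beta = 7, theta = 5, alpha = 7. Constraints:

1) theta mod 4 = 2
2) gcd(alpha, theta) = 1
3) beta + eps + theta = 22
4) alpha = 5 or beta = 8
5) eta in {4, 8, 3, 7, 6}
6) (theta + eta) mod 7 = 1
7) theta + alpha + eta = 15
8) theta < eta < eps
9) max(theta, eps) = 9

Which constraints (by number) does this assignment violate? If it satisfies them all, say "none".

1) 5 mod 4 = 1, not 2  no
2) gcd(7, 5) = 1  yes
3) beta + eps + theta = 7 + 9 + 5 = 21, not 22  no
4) alpha = 7 ≠ 5 and beta = 7 ≠ 8; both disjuncts false  no
5) eta = 3 is in {4, 8, 3, 7, 6}  yes
6) theta + eta = 8; 8 mod 7 = 1  yes
7) theta + alpha + eta = 5 + 7 + 3 = 15  yes
8) values 5, 3, 9; theta = 5 is not < eta = 3  no
9) max(5, 9) = 9  yes

The assignment fails constraints 1, 3, 4, 8.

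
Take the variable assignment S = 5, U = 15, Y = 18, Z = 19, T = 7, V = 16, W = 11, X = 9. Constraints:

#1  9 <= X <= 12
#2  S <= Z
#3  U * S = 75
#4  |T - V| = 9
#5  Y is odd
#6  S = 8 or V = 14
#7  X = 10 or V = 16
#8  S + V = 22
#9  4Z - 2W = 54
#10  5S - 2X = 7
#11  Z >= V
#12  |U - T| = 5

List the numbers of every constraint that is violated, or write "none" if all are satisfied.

Constraints 5, 6, 8, 12 do not hold.

#1 X = 9 lies in [9, 12]  OK
#2 S = 5, Z = 19; 5 ≤ 19  OK
#3 U * S = 15 * 5 = 75  OK
#4 |7 - 16| = 9  OK
#5 Y = 18 is even  FAIL
#6 S = 5 ≠ 8 and V = 16 ≠ 14; both disjuncts false  FAIL
#7 X = 9 ≠ 10, but V = 16 = 16 (second disjunct)  OK
#8 S + V = 5 + 16 = 21, not 22  FAIL
#9 4Z - 2W = 4(19) - 2(11) = 54  OK
#10 5S - 2X = 5(5) - 2(9) = 7  OK
#11 Z = 19, V = 16; 19 ≥ 16  OK
#12 |15 - 7| = 8, not 5  FAIL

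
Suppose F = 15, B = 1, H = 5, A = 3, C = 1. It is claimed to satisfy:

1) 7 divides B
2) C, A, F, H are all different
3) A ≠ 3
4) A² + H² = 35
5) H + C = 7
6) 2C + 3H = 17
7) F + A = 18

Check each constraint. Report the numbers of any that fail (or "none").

1) 1 = 7×0 + 1, so 7 does not divide 1 — violated.
2) values 1, 3, 15, 5 are pairwise distinct — OK.
3) A = 3, but 3 is required to differ — violated.
4) A² + H² = 3² + 5² = 9 + 25 = 34, not 35 — violated.
5) H + C = 5 + 1 = 6, not 7 — violated.
6) 2C + 3H = 2(1) + 3(5) = 17 — OK.
7) F + A = 15 + 3 = 18 — OK.

No — constraints 1, 3, 4, and 5 are not satisfied.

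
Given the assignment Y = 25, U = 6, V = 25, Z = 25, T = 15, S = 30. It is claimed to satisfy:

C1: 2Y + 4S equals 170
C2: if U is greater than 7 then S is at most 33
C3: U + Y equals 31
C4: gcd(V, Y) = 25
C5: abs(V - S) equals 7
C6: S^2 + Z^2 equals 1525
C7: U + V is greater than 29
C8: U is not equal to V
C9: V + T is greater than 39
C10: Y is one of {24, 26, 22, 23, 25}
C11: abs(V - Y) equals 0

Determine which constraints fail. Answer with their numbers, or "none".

The assignment fails constraint 5.

C1: 2Y + 4S = 2(25) + 4(30) = 170 — OK.
C2: U = 6, not > 7; antecedent false, conditional vacuously true — OK.
C3: U + Y = 6 + 25 = 31 — OK.
C4: gcd(25, 25) = 25 — OK.
C5: abs(25 - 30) = 5, not 7 — violated.
C6: S^2 + Z^2 = 30^2 + 25^2 = 900 + 625 = 1525 — OK.
C7: U + V = 6 + 25 = 31; 31 > 29 — OK.
C8: U = 6, V = 25; distinct — OK.
C9: V + T = 25 + 15 = 40; 40 > 39 — OK.
C10: Y = 25 is in {24, 26, 22, 23, 25} — OK.
C11: abs(25 - 25) = 0 — OK.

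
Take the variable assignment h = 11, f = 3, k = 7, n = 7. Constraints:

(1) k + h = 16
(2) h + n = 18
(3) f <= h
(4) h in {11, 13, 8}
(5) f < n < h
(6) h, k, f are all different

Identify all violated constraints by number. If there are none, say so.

(1) k + h = 7 + 11 = 18, not 16 — fails.
(2) h + n = 11 + 7 = 18 — holds.
(3) f = 3, h = 11; 3 ≤ 11 — holds.
(4) h = 11 is in {11, 13, 8} — holds.
(5) values 3 < 7 < 11 — holds.
(6) values 11, 7, 3 are pairwise distinct — holds.

No — constraint 1 is not satisfied.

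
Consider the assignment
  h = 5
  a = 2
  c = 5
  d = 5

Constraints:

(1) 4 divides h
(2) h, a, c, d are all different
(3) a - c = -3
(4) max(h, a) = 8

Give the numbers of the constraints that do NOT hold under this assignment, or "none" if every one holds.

No — constraints 1, 2, and 4 are not satisfied.

(1) 5 = 4*1 + 1, so 4 does not divide 5 — does not hold.
(2) h = c = 5, not all different — does not hold.
(3) a - c = 2 - 5 = -3 — holds.
(4) max(5, 2) = 5, not 8 — does not hold.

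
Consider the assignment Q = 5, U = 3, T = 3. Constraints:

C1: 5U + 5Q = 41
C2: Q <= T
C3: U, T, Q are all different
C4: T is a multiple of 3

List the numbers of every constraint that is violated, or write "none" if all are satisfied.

Constraints 1, 2, and 3 are violated.

C1: 5U + 5Q = 5(3) + 5(5) = 40, not 41  no
C2: Q = 5, T = 3; 5 > 3 (want ≤)  no
C3: U = T = 3, not all different  no
C4: 3 / 3 = 1, so 3 divides 3  yes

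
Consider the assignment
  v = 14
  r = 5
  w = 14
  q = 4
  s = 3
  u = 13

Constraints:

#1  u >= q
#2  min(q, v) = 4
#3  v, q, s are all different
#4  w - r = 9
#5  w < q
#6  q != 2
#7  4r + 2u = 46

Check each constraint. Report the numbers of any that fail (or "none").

#1 u = 13, q = 4; 13 ≥ 4 — holds.
#2 min(4, 14) = 4 — holds.
#3 values 14, 4, 3 are pairwise distinct — holds.
#4 w - r = 14 - 5 = 9 — holds.
#5 w = 14, q = 4; 14 ≥ 4 (want <) — does not hold.
#6 q = 4, and 4 ≠ 2 — holds.
#7 4r + 2u = 4(5) + 2(13) = 46 — holds.

No — constraint 5 is not satisfied.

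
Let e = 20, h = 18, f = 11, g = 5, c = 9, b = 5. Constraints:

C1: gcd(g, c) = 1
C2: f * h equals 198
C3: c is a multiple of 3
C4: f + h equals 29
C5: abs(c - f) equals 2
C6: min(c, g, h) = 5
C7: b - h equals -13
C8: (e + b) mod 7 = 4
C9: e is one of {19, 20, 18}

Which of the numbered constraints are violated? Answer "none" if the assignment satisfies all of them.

C1: gcd(5, 9) = 1 — OK.
C2: f * h = 11 * 18 = 198 — OK.
C3: 9 / 3 = 3, so 3 divides 9 — OK.
C4: f + h = 11 + 18 = 29 — OK.
C5: abs(9 - 11) = 2 — OK.
C6: min(9, 5, 18) = 5 — OK.
C7: b - h = 5 - 18 = -13 — OK.
C8: e + b = 25; 25 mod 7 = 4 — OK.
C9: e = 20 is in {19, 20, 18} — OK.

All constraints are satisfied.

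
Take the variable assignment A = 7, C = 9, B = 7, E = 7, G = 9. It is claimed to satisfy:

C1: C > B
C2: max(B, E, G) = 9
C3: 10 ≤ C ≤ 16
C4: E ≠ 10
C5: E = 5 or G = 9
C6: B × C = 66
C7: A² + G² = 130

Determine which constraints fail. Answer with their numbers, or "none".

No — constraints 3, 6 are not satisfied.

C1: C = 9, B = 7; 9 > 7  ✔
C2: max(7, 7, 9) = 9  ✔
C3: C = 9 is outside [10, 16]  ✘
C4: E = 7, and 7 ≠ 10  ✔
C5: E = 7 ≠ 5, but G = 9 = 9 (second disjunct)  ✔
C6: B × C = 7 × 9 = 63, not 66  ✘
C7: A² + G² = 7² + 9² = 49 + 81 = 130  ✔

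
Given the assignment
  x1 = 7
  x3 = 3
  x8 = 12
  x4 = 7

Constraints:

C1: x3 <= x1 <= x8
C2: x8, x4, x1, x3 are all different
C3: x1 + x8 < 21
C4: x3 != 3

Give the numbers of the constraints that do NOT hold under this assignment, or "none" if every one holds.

C1: values 3 <= 7 <= 12  ✔
C2: x4 = x1 = 7, not all different  ✘
C3: x1 + x8 = 7 + 12 = 19; 19 < 21  ✔
C4: x3 = 3, but 3 is required to differ  ✘

Constraints 2, 4 are violated.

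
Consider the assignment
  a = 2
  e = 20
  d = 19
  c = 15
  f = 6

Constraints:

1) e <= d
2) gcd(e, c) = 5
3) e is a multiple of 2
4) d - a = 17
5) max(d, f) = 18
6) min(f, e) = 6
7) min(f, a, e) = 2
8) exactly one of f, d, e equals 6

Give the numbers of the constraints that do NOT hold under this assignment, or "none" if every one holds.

Constraints 1, 5 are violated.

1) e = 20, d = 19; 20 > 19 (want ≤)  false
2) gcd(20, 15) = 5  true
3) 20 / 2 = 10, so 2 divides 20  true
4) d - a = 19 - 2 = 17  true
5) max(19, 6) = 19, not 18  false
6) min(6, 20) = 6  true
7) min(6, 2, 20) = 2  true
8) f=6, d=19, e=20; 1 of them equals 6  true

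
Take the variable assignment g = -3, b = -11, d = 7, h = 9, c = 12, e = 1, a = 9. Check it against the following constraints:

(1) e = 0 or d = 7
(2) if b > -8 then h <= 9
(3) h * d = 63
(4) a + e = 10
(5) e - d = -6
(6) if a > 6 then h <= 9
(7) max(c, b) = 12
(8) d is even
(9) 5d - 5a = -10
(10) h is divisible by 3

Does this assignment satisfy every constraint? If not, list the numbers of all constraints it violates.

(1) e = 1 ≠ 0, but d = 7 = 7 (second disjunct)  true
(2) b = -11, not > -8; antecedent false, conditional vacuously true  true
(3) h * d = 9 * 7 = 63  true
(4) a + e = 9 + 1 = 10  true
(5) e - d = 1 - 7 = -6  true
(6) a = 9 > 6, so we need h ≤ 9; h = 9 ≤ 9  true
(7) max(12, -11) = 12  true
(8) d = 7 is odd  false
(9) 5d - 5a = 5(7) - 5(9) = -10  true
(10) 9 / 3 = 3, so 3 divides 9  true

Violated: 8.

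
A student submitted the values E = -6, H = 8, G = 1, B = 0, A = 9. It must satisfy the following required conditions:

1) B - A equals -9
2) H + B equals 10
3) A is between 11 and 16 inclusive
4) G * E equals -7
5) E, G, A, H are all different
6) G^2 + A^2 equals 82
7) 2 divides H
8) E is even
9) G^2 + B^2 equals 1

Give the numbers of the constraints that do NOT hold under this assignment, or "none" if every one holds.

1) B - A = 0 - 9 = -9  true
2) H + B = 8 + 0 = 8, not 10  false
3) A = 9 is outside [11, 16]  false
4) G * E = 1 * (-6) = -6, not -7  false
5) values -6, 1, 9, 8 are pairwise distinct  true
6) G^2 + A^2 = 1^2 + 9^2 = 1 + 81 = 82  true
7) 8 / 2 = 4, so 2 divides 8  true
8) E = -6 is even  true
9) G^2 + B^2 = 1^2 + 0^2 = 1 + 0 = 1  true

Constraints 2, 3, and 4 are violated.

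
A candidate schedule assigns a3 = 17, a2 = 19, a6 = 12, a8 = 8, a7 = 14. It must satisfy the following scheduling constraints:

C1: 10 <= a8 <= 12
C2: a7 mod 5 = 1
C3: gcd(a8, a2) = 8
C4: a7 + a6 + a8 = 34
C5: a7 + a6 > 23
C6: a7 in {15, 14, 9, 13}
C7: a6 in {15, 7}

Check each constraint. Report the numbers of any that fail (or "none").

Constraints 1, 2, 3, and 7 are violated.

C1: a8 = 8 is outside [10, 12] — does not hold.
C2: 14 mod 5 = 4, not 1 — does not hold.
C3: gcd(8, 19) = 1, not 8 — does not hold.
C4: a7 + a6 + a8 = 14 + 12 + 8 = 34 — holds.
C5: a7 + a6 = 14 + 12 = 26; 26 > 23 — holds.
C6: a7 = 14 is in {15, 14, 9, 13} — holds.
C7: a6 = 12 is not in {15, 7} — does not hold.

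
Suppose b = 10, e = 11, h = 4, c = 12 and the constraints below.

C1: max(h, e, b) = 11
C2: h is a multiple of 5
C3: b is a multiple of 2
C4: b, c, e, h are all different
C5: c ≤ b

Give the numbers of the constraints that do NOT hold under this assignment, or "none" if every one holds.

C1: max(4, 11, 10) = 11  ✔
C2: 4 = 5×0 + 4, so 5 does not divide 4  ✘
C3: 10 / 2 = 5, so 2 divides 10  ✔
C4: values 10, 12, 11, 4 are pairwise distinct  ✔
C5: c = 12, b = 10; 12 > 10 (want ≤)  ✘

No — constraints 2, 5 are not satisfied.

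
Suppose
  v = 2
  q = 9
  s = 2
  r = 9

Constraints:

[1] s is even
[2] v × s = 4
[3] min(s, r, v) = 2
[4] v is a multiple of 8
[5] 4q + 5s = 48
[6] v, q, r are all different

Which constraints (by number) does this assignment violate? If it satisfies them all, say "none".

[1] s = 2 is even  ✔
[2] v × s = 2 × 2 = 4  ✔
[3] min(2, 9, 2) = 2  ✔
[4] 2 = 8×0 + 2, so 8 does not divide 2  ✘
[5] 4q + 5s = 4(9) + 5(2) = 46, not 48  ✘
[6] q = r = 9, not all different  ✘

Constraints 4, 5, and 6 are violated.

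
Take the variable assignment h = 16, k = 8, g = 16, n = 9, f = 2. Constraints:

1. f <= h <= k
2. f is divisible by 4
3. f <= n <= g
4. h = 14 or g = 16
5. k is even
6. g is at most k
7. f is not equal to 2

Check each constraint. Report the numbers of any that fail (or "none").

Constraints 1, 2, 6, and 7 do not hold.

1. values 2, 16, 8; h = 16 is not <= k = 8 — violated.
2. 2 = 4*0 + 2, so 4 does not divide 2 — violated.
3. values 2 <= 9 <= 16 — OK.
4. h = 16 ≠ 14, but g = 16 = 16 (second disjunct) — OK.
5. k = 8 is even — OK.
6. g = 16, k = 8; 16 > 8 (want ≤) — violated.
7. f = 2, but 2 is required to differ — violated.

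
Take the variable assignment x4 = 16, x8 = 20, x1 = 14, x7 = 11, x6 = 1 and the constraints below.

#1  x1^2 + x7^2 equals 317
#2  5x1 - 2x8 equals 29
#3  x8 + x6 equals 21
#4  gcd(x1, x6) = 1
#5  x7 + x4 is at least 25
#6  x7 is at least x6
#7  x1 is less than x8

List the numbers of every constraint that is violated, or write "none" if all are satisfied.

Constraint 2 does not hold.

#1 x1^2 + x7^2 = 14^2 + 11^2 = 196 + 121 = 317  holds
#2 5x1 - 2x8 = 5(14) - 2(20) = 30, not 29  fails
#3 x8 + x6 = 20 + 1 = 21  holds
#4 gcd(14, 1) = 1  holds
#5 x7 + x4 = 11 + 16 = 27; 27 ≥ 25  holds
#6 x7 = 11, x6 = 1; 11 ≥ 1  holds
#7 x1 = 14, x8 = 20; 14 < 20  holds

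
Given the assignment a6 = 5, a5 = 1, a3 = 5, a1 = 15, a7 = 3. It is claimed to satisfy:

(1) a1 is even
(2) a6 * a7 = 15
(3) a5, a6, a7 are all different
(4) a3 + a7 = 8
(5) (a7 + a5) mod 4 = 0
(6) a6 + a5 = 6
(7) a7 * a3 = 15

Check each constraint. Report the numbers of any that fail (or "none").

Constraint 1 is violated.

(1) a1 = 15 is odd — fails.
(2) a6 * a7 = 5 * 3 = 15 — holds.
(3) values 1, 5, 3 are pairwise distinct — holds.
(4) a3 + a7 = 5 + 3 = 8 — holds.
(5) a7 + a5 = 4; 4 mod 4 = 0 — holds.
(6) a6 + a5 = 5 + 1 = 6 — holds.
(7) a7 * a3 = 3 * 5 = 15 — holds.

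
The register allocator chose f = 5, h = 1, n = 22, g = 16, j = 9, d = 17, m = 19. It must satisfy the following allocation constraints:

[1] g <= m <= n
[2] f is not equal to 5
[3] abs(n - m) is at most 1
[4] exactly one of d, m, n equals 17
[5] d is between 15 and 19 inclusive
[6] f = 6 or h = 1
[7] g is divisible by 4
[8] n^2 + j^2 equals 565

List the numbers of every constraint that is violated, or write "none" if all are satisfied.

[1] values 16 <= 19 <= 22  ✓
[2] f = 5, but 5 is required to differ  ✗
[3] abs(22 - 19) = 3; 3 > 1, exceeds bound 1  ✗
[4] d=17, m=19, n=22; 1 of them equals 17  ✓
[5] d = 17 lies in [15, 19]  ✓
[6] f = 5 ≠ 6, but h = 1 = 1 (second disjunct)  ✓
[7] 16 / 4 = 4, so 4 divides 16  ✓
[8] n^2 + j^2 = 22^2 + 9^2 = 484 + 81 = 565  ✓

The assignment fails constraints 2, 3.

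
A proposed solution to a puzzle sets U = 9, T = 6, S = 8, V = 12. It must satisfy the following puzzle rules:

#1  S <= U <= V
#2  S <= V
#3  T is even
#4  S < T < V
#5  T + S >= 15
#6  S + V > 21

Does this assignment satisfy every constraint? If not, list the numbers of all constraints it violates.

#1 values 8 <= 9 <= 12  holds
#2 S = 8, V = 12; 8 ≤ 12  holds
#3 T = 6 is even  holds
#4 values 8, 6, 12; S = 8 is not < T = 6  fails
#5 T + S = 6 + 8 = 14; 14 < 15, bound 15 not met  fails
#6 S + V = 8 + 12 = 20; 20 ≤ 21, bound 21 not met  fails

No — constraints 4, 5, 6 are not satisfied.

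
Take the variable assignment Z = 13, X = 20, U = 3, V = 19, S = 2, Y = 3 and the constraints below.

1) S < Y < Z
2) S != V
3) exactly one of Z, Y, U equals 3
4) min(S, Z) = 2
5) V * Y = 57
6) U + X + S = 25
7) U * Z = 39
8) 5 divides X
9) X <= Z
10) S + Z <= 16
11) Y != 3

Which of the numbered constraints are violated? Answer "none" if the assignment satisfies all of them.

Violated: 3, 9, and 11.

1) values 2 < 3 < 13  yes
2) S = 2, V = 19; distinct  yes
3) Z=13, Y=3, U=3; 2 of them equal 3, not exactly one  no
4) min(2, 13) = 2  yes
5) V * Y = 19 * 3 = 57  yes
6) U + X + S = 3 + 20 + 2 = 25  yes
7) U * Z = 3 * 13 = 39  yes
8) 20 / 5 = 4, so 5 divides 20  yes
9) X = 20, Z = 13; 20 > 13 (want ≤)  no
10) S + Z = 2 + 13 = 15; 15 ≤ 16  yes
11) Y = 3, but 3 is required to differ  no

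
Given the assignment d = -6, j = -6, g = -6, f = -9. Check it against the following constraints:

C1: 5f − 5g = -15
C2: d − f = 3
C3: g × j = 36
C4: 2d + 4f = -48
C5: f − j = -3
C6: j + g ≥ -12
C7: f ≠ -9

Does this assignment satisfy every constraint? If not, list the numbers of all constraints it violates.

C1: 5f − 5g = 5(-9) − 5(-6) = -15 — holds.
C2: d − f = -6 − (-9) = 3 — holds.
C3: g × j = -6 × (-6) = 36 — holds.
C4: 2d + 4f = 2(-6) + 4(-9) = -48 — holds.
C5: f − j = -9 − (-6) = -3 — holds.
C6: j + g = -6 + (-6) = -12; -12 ≥ -12 — holds.
C7: f = -9, but -9 is required to differ — does not hold.

The assignment fails constraint 7.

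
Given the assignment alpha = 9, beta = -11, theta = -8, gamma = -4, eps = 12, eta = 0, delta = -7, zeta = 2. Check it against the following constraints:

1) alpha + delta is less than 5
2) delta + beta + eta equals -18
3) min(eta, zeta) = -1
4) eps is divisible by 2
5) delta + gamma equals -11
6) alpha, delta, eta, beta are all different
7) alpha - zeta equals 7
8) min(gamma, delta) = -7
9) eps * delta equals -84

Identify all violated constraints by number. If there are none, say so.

1) alpha + delta = 9 + (-7) = 2; 2 < 5  ✔
2) delta + beta + eta = -7 + (-11) + 0 = -18  ✔
3) min(0, 2) = 0, not -1  ✘
4) 12 / 2 = 6, so 2 divides 12  ✔
5) delta + gamma = -7 + (-4) = -11  ✔
6) values 9, -7, 0, -11 are pairwise distinct  ✔
7) alpha - zeta = 9 - 2 = 7  ✔
8) min(-4, -7) = -7  ✔
9) eps * delta = 12 * (-7) = -84  ✔

No — constraint 3 is not satisfied.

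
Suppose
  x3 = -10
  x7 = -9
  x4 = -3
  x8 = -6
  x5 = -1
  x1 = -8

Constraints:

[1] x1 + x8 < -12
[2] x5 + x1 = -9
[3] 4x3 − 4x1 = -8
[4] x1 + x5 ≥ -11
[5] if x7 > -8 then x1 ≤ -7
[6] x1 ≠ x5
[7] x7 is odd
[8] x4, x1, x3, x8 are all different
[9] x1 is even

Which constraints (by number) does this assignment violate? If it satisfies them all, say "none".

[1] x1 + x8 = -8 + (-6) = -14; -14 < -12  ✔
[2] x5 + x1 = -1 + (-8) = -9  ✔
[3] 4x3 − 4x1 = 4(-10) − 4(-8) = -8  ✔
[4] x1 + x5 = -8 + (-1) = -9; -9 ≥ -11  ✔
[5] x7 = -9, not > -8; antecedent false, conditional vacuously true  ✔
[6] x1 = -8, x5 = -1; distinct  ✔
[7] x7 = -9 is odd  ✔
[8] values -3, -8, -10, -6 are pairwise distinct  ✔
[9] x1 = -8 is even  ✔

None — every constraint holds.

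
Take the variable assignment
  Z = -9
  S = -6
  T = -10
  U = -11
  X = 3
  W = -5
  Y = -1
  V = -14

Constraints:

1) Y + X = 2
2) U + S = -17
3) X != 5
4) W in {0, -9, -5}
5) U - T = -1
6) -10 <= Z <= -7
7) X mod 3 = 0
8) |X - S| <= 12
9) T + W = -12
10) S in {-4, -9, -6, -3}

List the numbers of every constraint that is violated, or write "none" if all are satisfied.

Constraint 9 does not hold.

1) Y + X = -1 + 3 = 2 — OK.
2) U + S = -11 + (-6) = -17 — OK.
3) X = 3, and 3 ≠ 5 — OK.
4) W = -5 is in {0, -9, -5} — OK.
5) U - T = -11 - (-10) = -1 — OK.
6) Z = -9 lies in [-10, -7] — OK.
7) 3 mod 3 = 0 — OK.
8) |3 - (-6)| = 9; 9 ≤ 12 — OK.
9) T + W = -10 + (-5) = -15, not -12 — violated.
10) S = -6 is in {-4, -9, -6, -3} — OK.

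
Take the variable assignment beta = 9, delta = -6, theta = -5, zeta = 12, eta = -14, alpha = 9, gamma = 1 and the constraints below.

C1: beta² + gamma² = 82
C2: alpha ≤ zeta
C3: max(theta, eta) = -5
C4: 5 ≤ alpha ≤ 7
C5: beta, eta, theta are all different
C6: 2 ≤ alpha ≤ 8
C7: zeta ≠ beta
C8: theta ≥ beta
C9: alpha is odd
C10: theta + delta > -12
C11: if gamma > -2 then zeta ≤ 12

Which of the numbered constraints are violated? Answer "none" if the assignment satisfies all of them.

Constraints 4, 6, and 8 are violated.

C1: beta² + gamma² = 9² + 1² = 81 + 1 = 82 — holds.
C2: alpha = 9, zeta = 12; 9 ≤ 12 — holds.
C3: max(-5, -14) = -5 — holds.
C4: alpha = 9 is outside [5, 7] — does not hold.
C5: values 9, -14, -5 are pairwise distinct — holds.
C6: alpha = 9 is outside [2, 8] — does not hold.
C7: zeta = 12, beta = 9; distinct — holds.
C8: theta = -5, beta = 9; -5 < 9 (want ≥) — does not hold.
C9: alpha = 9 is odd — holds.
C10: theta + delta = -5 + (-6) = -11; -11 > -12 — holds.
C11: gamma = 1 > -2, so we need zeta ≤ 12; zeta = 12 ≤ 12 — holds.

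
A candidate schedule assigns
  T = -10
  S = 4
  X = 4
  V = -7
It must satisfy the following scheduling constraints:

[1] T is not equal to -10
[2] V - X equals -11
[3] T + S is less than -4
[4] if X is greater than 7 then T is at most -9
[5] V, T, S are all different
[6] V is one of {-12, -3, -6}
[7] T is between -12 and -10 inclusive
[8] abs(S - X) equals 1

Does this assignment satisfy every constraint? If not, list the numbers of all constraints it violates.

No — constraints 1, 6, 8 are not satisfied.

[1] T = -10, but -10 is required to differ — violated.
[2] V - X = -7 - 4 = -11 — OK.
[3] T + S = -10 + 4 = -6; -6 < -4 — OK.
[4] X = 4, not > 7; antecedent false, conditional vacuously true — OK.
[5] values -7, -10, 4 are pairwise distinct — OK.
[6] V = -7 is not in {-12, -3, -6} — violated.
[7] T = -10 lies in [-12, -10] — OK.
[8] abs(4 - 4) = 0, not 1 — violated.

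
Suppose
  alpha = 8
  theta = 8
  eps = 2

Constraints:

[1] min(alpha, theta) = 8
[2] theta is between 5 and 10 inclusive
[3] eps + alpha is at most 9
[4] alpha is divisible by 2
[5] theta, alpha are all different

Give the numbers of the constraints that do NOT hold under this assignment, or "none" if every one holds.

No — constraints 3 and 5 are not satisfied.

[1] min(8, 8) = 8 — holds.
[2] theta = 8 lies in [5, 10] — holds.
[3] eps + alpha = 2 + 8 = 10; 10 > 9, bound 9 not met — does not hold.
[4] 8 / 2 = 4, so 2 divides 8 — holds.
[5] theta = alpha = 8, not all different — does not hold.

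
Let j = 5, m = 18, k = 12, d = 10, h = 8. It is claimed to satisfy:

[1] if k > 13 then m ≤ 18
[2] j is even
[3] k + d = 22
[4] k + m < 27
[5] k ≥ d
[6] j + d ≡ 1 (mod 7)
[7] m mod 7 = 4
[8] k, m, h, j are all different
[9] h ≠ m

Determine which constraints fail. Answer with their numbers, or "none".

[1] k = 12, not > 13; antecedent false, conditional vacuously true  ✔
[2] j = 5 is odd  ✘
[3] k + d = 12 + 10 = 22  ✔
[4] k + m = 12 + 18 = 30; 30 ≥ 27, bound 27 not met  ✘
[5] k = 12, d = 10; 12 ≥ 10  ✔
[6] j + d = 15; 15 mod 7 = 1  ✔
[7] 18 mod 7 = 4  ✔
[8] values 12, 18, 8, 5 are pairwise distinct  ✔
[9] h = 8, m = 18; distinct  ✔

No — constraints 2 and 4 are not satisfied.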